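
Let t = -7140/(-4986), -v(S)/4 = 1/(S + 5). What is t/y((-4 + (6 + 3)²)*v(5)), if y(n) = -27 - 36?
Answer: -170/7479 ≈ -0.022730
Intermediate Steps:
v(S) = -4/(5 + S) (v(S) = -4/(S + 5) = -4/(5 + S))
y(n) = -63
t = 1190/831 (t = -7140*(-1/4986) = 1190/831 ≈ 1.4320)
t/y((-4 + (6 + 3)²)*v(5)) = (1190/831)/(-63) = (1190/831)*(-1/63) = -170/7479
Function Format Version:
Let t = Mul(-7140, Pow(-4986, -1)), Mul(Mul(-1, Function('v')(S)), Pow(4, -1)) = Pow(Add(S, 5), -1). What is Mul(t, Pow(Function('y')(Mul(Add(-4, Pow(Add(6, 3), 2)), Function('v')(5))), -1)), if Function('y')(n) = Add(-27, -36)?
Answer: Rational(-170, 7479) ≈ -0.022730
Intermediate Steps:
Function('v')(S) = Mul(-4, Pow(Add(5, S), -1)) (Function('v')(S) = Mul(-4, Pow(Add(S, 5), -1)) = Mul(-4, Pow(Add(5, S), -1)))
Function('y')(n) = -63
t = Rational(1190, 831) (t = Mul(-7140, Rational(-1, 4986)) = Rational(1190, 831) ≈ 1.4320)
Mul(t, Pow(Function('y')(Mul(Add(-4, Pow(Add(6, 3), 2)), Function('v')(5))), -1)) = Mul(Rational(1190, 831), Pow(-63, -1)) = Mul(Rational(1190, 831), Rational(-1, 63)) = Rational(-170, 7479)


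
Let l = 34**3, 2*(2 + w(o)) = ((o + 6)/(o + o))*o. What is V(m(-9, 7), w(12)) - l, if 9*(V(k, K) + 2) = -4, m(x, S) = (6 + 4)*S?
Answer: -353758/9 ≈ -39306.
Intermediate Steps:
m(x, S) = 10*S
w(o) = -1/2 + o/4 (w(o) = -2 + (((o + 6)/(o + o))*o)/2 = -2 + (((6 + o)/((2*o)))*o)/2 = -2 + (((6 + o)*(1/(2*o)))*o)/2 = -2 + (((6 + o)/(2*o))*o)/2 = -2 + (3 + o/2)/2 = -2 + (3/2 + o/4) = -1/2 + o/4)
V(k, K) = -22/9 (V(k, K) = -2 + (1/9)*(-4) = -2 - 4/9 = -22/9)
l = 39304
V(m(-9, 7), w(12)) - l = -22/9 - 1*39304 = -22/9 - 39304 = -353758/9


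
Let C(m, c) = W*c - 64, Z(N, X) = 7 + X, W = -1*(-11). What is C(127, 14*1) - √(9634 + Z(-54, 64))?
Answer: 90 - √9705 ≈ -8.5140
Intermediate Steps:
W = 11
C(m, c) = -64 + 11*c (C(m, c) = 11*c - 64 = -64 + 11*c)
C(127, 14*1) - √(9634 + Z(-54, 64)) = (-64 + 11*(14*1)) - √(9634 + (7 + 64)) = (-64 + 11*14) - √(9634 + 71) = (-64 + 154) - √9705 = 90 - √9705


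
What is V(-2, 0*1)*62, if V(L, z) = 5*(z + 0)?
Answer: 0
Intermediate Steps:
V(L, z) = 5*z
V(-2, 0*1)*62 = (5*(0*1))*62 = (5*0)*62 = 0*62 = 0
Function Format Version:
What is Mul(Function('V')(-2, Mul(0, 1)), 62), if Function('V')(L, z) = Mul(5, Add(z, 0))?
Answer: 0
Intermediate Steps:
Function('V')(L, z) = Mul(5, z)
Mul(Function('V')(-2, Mul(0, 1)), 62) = Mul(Mul(5, Mul(0, 1)), 62) = Mul(Mul(5, 0), 62) = Mul(0, 62) = 0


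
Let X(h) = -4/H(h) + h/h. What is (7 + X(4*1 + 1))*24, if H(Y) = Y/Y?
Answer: 96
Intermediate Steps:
H(Y) = 1
X(h) = -3 (X(h) = -4/1 + h/h = -4*1 + 1 = -4 + 1 = -3)
(7 + X(4*1 + 1))*24 = (7 - 3)*24 = 4*24 = 96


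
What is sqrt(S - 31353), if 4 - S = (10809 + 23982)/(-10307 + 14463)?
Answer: 11*I*sqrt(1119039365)/2078 ≈ 177.08*I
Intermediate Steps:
S = -18167/4156 (S = 4 - (10809 + 23982)/(-10307 + 14463) = 4 - 34791/4156 = -18167/4156 ≈ -4.3713)
sqrt(S - 31353) = sqrt(-18167/4156 - 31353) = sqrt(-130321235/4156) = 11*I*sqrt(1119039365)/2078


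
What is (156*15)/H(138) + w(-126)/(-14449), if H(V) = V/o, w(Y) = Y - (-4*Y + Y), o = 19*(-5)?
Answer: -535323858/332327 ≈ -1610.8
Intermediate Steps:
o = -95
w(Y) = 4*Y (w(Y) = Y - (-3)*Y = Y + 3*Y = 4*Y)
H(V) = -V/95 (H(V) = V/(-95) = V*(-1/95) = -V/95)
(156*15)/H(138) + w(-126)/(-14449) = (156*15)/((-1/95*138)) + (4*(-126))/(-14449) = 2340/(-138/95) - 504*(-1/14449) = 2340*(-95/138) + 504/14449 = -37050/23 + 504/14449 = -535323858/332327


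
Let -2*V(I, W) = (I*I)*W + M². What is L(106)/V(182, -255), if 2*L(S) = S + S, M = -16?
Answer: 53/2111591 ≈ 2.5100e-5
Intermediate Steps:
L(S) = S (L(S) = (S + S)/2 = (2*S)/2 = S)
V(I, W) = -128 - W*I²/2 (V(I, W) = -((I*I)*W + (-16)²)/2 = -(I²*W + 256)/2 = -(W*I² + 256)/2 = -(256 + W*I²)/2 = -128 - W*I²/2)
L(106)/V(182, -255) = 106/(-128 - ½*(-255)*182²) = 106/(-128 - ½*(-255)*33124) = 106/(-128 + 4223310) = 106/4223182 = 106*(1/4223182) = 53/2111591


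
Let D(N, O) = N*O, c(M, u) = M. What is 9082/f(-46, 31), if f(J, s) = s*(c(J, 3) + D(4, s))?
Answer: 4541/1209 ≈ 3.7560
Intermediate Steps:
f(J, s) = s*(J + 4*s)
9082/f(-46, 31) = 9082/((31*(-46 + 4*31))) = 9082/((31*(-46 + 124))) = 9082/((31*78)) = 9082/2418 = 9082*(1/2418) = 4541/1209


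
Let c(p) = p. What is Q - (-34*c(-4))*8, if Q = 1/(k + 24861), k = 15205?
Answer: -43591807/40066 ≈ -1088.0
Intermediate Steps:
Q = 1/40066 (Q = 1/(15205 + 24861) = 1/40066 ≈ 2.4959e-5)
Q - (-34*c(-4))*8 = 1/40066 - (-34*(-4))*8 = 1/40066 - 136*8 = 1/40066 - 1*1088 = 1/40066 - 1088 = -43591807/40066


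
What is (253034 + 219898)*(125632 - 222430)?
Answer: -45778871736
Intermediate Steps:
(253034 + 219898)*(125632 - 222430) = 472932*(-96798) = -45778871736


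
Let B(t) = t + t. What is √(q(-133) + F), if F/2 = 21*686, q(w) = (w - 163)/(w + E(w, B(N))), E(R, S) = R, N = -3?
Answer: 4*√31854697/133 ≈ 169.74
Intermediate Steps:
B(t) = 2*t
q(w) = (-163 + w)/(2*w) (q(w) = (w - 163)/(w + w) = (-163 + w)/((2*w)) = (-163 + w)*(1/(2*w)) = (-163 + w)/(2*w))
F = 28812 (F = 2*(21*686) = 2*14406 = 28812)
√(q(-133) + F) = √((½)*(-163 - 133)/(-133) + 28812) = √((½)*(-1/133)*(-296) + 28812) = √(148/133 + 28812) = √(3832144/133) = 4*√31854697/133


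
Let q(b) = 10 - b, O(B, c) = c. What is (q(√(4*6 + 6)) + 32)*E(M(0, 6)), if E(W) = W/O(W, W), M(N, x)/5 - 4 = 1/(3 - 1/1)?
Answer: 42 - √30 ≈ 36.523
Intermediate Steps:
M(N, x) = 45/2 (M(N, x) = 20 + 5/(3 - 1/1) = 20 + 5/(3 - 1*1) = 20 + 5/(3 - 1) = 20 + 5/2 = 45/2)
E(W) = 1 (E(W) = W/W = 1)
(q(√(4*6 + 6)) + 32)*E(M(0, 6)) = ((10 - √(4*6 + 6)) + 32)*1 = ((10 - √(24 + 6)) + 32)*1 = ((10 - √30) + 32)*1 = (42 - √30)*1 = 42 - √30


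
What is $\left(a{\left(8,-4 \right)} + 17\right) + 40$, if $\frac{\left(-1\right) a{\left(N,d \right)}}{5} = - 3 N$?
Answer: $177$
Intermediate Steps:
$a{\left(N,d \right)} = 15 N$ ($a{\left(N,d \right)} = - 5 \left(- 3 N\right) = 15 N$)
$\left(a{\left(8,-4 \right)} + 17\right) + 40 = \left(15 \cdot 8 + 17\right) + 40 = \left(120 + 17\right) + 40 = 137 + 40 = 177$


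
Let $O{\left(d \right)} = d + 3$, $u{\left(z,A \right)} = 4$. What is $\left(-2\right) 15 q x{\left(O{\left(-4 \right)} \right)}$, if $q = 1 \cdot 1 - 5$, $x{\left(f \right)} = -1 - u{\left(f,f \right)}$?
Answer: $-600$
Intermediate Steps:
$O{\left(d \right)} = 3 + d$
$x{\left(f \right)} = -5$ ($x{\left(f \right)} = -1 - 4 = -5$)
$q = -4$ ($q = 1 - 5 = -4$)
$\left(-2\right) 15 q x{\left(O{\left(-4 \right)} \right)} = \left(-2\right) 15 \left(-4\right) \left(-5\right) = \left(-30\right) \left(-4\right) \left(-5\right) = 120 \left(-5\right) = -600$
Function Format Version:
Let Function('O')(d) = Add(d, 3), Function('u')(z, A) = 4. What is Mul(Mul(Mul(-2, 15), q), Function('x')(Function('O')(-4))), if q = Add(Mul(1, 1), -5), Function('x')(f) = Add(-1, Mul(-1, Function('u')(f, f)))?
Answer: -600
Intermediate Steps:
Function('O')(d) = Add(3, d)
Function('x')(f) = -5 (Function('x')(f) = Add(-1, Mul(-1, 4)) = Add(-1, -4) = -5)
q = -4 (q = Add(1, -5) = -4)
Mul(Mul(Mul(-2, 15), q), Function('x')(Function('O')(-4))) = Mul(Mul(Mul(-2, 15), -4), -5) = Mul(Mul(-30, -4), -5) = Mul(120, -5) = -600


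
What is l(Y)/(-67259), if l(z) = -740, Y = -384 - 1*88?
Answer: 740/67259 ≈ 0.011002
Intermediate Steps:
Y = -472 (Y = -384 - 88 = -472)
l(Y)/(-67259) = -740/(-67259) = -740*(-1/67259) = 740/67259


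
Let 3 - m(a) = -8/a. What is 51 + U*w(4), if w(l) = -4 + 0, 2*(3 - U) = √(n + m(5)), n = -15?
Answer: 39 + 4*I*√65/5 ≈ 39.0 + 6.4498*I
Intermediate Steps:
m(a) = 3 + 8/a (m(a) = 3 - (-8)/a = 3 + 8/a)
U = 3 - I*√65/5 (U = 3 - √(-15 + (3 + 8/5))/2 = 3 - √(-15 + 23/5)/2 = 3 - I*√65/5 ≈ 3.0 - 1.6125*I)
w(l) = -4
51 + U*w(4) = 51 + (3 - I*√65/5)*(-4) = 51 + (-12 + 4*I*√65/5) = 39 + 4*I*√65/5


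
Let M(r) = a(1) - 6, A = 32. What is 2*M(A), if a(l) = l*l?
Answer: -10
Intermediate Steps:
a(l) = l**2
M(r) = -5 (M(r) = 1**2 - 6 = 1 - 6 = -5)
2*M(A) = 2*(-5) = -10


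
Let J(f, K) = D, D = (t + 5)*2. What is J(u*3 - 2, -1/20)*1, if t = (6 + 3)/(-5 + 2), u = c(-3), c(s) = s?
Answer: 4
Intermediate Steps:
u = -3
t = -3 (t = 9/(-3) = 9*(-⅓) = -3)
D = 4 (D = (-3 + 5)*2 = 2*2 = 4)
J(f, K) = 4
J(u*3 - 2, -1/20)*1 = 4*1 = 4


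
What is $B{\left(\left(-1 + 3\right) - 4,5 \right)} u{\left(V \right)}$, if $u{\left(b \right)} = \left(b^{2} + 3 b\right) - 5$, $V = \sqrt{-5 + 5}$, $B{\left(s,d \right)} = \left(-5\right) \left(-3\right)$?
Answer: $-75$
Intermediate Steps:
$B{\left(s,d \right)} = 15$
$V = 0$ ($V = \sqrt{0} = 0$)
$u{\left(b \right)} = -5 + b^{2} + 3 b$
$B{\left(\left(-1 + 3\right) - 4,5 \right)} u{\left(V \right)} = 15 \left(-5 + 0^{2} + 3 \cdot 0\right) = 15 \left(-5 + 0 + 0\right) = 15 \left(-5\right) = -75$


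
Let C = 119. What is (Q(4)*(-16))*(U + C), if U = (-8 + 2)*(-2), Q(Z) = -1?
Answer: 2096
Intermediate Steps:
U = 12 (U = -6*(-2) = 12)
(Q(4)*(-16))*(U + C) = (-1*(-16))*(12 + 119) = 16*131 = 2096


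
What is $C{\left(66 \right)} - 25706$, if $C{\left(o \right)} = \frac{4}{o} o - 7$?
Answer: $-25709$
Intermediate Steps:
$C{\left(o \right)} = -3$ ($C{\left(o \right)} = 4 - 7 = -3$)
$C{\left(66 \right)} - 25706 = -3 - 25706 = -25709$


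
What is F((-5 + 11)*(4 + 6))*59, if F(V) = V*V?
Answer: 212400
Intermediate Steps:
F(V) = V²
F((-5 + 11)*(4 + 6))*59 = ((-5 + 11)*(4 + 6))²*59 = (6*10)²*59 = 60²*59 = 3600*59 = 212400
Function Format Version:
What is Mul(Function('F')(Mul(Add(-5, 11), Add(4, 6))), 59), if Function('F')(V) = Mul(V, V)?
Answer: 212400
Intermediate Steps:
Function('F')(V) = Pow(V, 2)
Mul(Function('F')(Mul(Add(-5, 11), Add(4, 6))), 59) = Mul(Pow(Mul(Add(-5, 11), Add(4, 6)), 2), 59) = Mul(Pow(Mul(6, 10), 2), 59) = Mul(Pow(60, 2), 59) = Mul(3600, 59) = 212400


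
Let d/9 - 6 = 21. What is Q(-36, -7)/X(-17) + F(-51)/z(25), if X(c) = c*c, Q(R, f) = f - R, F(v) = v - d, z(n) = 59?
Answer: -83255/17051 ≈ -4.8827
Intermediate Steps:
d = 243 (d = 54 + 9*21 = 54 + 189 = 243)
F(v) = -243 + v (F(v) = v - 1*243 = v - 243 = -243 + v)
X(c) = c**2
Q(-36, -7)/X(-17) + F(-51)/z(25) = (-7 - 1*(-36))/((-17)**2) + (-243 - 51)/59 = (-7 + 36)/289 - 294*1/59 = 29*(1/289) - 294/59 = 29/289 - 294/59 = -83255/17051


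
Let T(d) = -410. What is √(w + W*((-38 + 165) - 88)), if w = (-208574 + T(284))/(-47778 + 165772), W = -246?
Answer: I*√33399482524870/58997 ≈ 97.958*I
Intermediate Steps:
w = -104492/58997 (w = (-208574 - 410)/(-47778 + 165772) = -208984/117994 = -208984*1/117994 = -104492/58997 ≈ -1.7711)
√(w + W*((-38 + 165) - 88)) = √(-104492/58997 - 246*((-38 + 165) - 88)) = √(-104492/58997 - 246*(127 - 88)) = √(-104492/58997 - 246*39) = √(-104492/58997 - 9594) = √(-566121710/58997) = I*√33399482524870/58997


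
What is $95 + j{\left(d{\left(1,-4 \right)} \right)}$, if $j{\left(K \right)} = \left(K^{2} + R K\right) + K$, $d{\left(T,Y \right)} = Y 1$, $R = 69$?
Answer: $-169$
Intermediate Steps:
$d{\left(T,Y \right)} = Y$
$j{\left(K \right)} = K^{2} + 70 K$ ($j{\left(K \right)} = \left(K^{2} + 69 K\right) + K = K^{2} + 70 K$)
$95 + j{\left(d{\left(1,-4 \right)} \right)} = 95 - 4 \left(70 - 4\right) = 95 - 264 = -169$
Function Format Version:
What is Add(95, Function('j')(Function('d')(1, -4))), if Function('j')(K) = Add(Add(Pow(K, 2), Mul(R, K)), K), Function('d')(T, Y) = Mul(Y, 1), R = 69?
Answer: -169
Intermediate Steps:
Function('d')(T, Y) = Y
Function('j')(K) = Add(Pow(K, 2), Mul(70, K)) (Function('j')(K) = Add(Add(Pow(K, 2), Mul(69, K)), K) = Add(Pow(K, 2), Mul(70, K)))
Add(95, Function('j')(Function('d')(1, -4))) = Add(95, Mul(-4, Add(70, -4))) = Add(95, Mul(-4, 66)) = Add(95, -264) = -169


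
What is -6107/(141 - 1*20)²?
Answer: -6107/14641 ≈ -0.41712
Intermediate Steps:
-6107/(141 - 1*20)² = -6107/(141 - 20)² = -6107/(121²) = -6107/14641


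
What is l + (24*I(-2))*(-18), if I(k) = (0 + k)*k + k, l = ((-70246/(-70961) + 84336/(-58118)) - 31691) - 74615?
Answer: -20090132751524/187459609 ≈ -1.0717e+5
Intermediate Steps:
l = -19928167649348/187459609 (l = ((-70246*(-1/70961) + 84336*(-1/58118)) - 31691) - 74615 = ((6386/6451 - 42168/29059) - 31691) - 74615 = (-86454994/187459609 - 31691) - 74615 = -5940868923813/187459609 - 74615 = -19928167649348/187459609 ≈ -1.0631e+5)
I(k) = k + k**2 (I(k) = k*k + k = k**2 + k = k + k**2)
l + (24*I(-2))*(-18) = -19928167649348/187459609 + (24*(-2*(1 - 2)))*(-18) = -19928167649348/187459609 + (24*(-2*(-1)))*(-18) = -19928167649348/187459609 + (24*2)*(-18) = -19928167649348/187459609 + 48*(-18) = -19928167649348/187459609 - 864 = -20090132751524/187459609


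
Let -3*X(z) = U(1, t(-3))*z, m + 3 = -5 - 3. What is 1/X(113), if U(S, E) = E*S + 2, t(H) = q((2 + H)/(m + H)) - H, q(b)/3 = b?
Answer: -42/8249 ≈ -0.0050915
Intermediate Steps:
m = -11 (m = -3 + (-5 - 3) = -3 - 8 = -11)
q(b) = 3*b
t(H) = -H + 3*(2 + H)/(-11 + H) (t(H) = 3*((2 + H)/(-11 + H)) - H = 3*(2 + H)/(-11 + H) - H = -H + 3*(2 + H)/(-11 + H))
U(S, E) = 2 + E*S
X(z) = -73*z/42 (X(z) = -(2 + ((6 - 1*(-3)² + 14*(-3))/(-11 - 3))*1)*z/3 = -(2 + ((6 - 1*9 - 42)/(-14))*1)*z/3 = -(2 - (6 - 9 - 42)/14*1)*z/3 = -(2 - 1/14*(-45)*1)*z/3 = -(2 + (45/14)*1)*z/3 = -(2 + 45/14)*z/3 = -73*z/42)
1/X(113) = 1/(-73/42*113) = 1/(-8249/42) = -42/8249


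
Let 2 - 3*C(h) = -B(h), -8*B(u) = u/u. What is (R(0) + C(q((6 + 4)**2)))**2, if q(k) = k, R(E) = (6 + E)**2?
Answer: 85849/64 ≈ 1341.4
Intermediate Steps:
B(u) = -1/8 (B(u) = -u/(8*u) = -1/8*1 = -1/8)
C(h) = 5/8 (C(h) = 2/3 - (-1)*(-1)/(3*8) = 2/3 - 1/3*1/8 = 2/3 - 1/24 = 5/8)
(R(0) + C(q((6 + 4)**2)))**2 = ((6 + 0)**2 + 5/8)**2 = (6**2 + 5/8)**2 = (36 + 5/8)**2 = (293/8)**2 = 85849/64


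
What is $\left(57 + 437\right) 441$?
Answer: $217854$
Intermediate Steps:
$\left(57 + 437\right) 441 = 494 \cdot 441 = 217854$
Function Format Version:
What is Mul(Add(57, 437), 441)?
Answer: 217854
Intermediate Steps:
Mul(Add(57, 437), 441) = Mul(494, 441) = 217854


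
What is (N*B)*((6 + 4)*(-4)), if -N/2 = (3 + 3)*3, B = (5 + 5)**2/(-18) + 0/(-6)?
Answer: -8000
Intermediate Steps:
B = -50/9 (B = 10**2*(-1/18) + 0*(-1/6) = 100*(-1/18) + 0 = -50/9 + 0 = -50/9 ≈ -5.5556)
N = -36 (N = -2*(3 + 3)*3 = -12*3 = -2*18 = -36)
(N*B)*((6 + 4)*(-4)) = (-36*(-50/9))*((6 + 4)*(-4)) = 200*(10*(-4)) = 200*(-40) = -8000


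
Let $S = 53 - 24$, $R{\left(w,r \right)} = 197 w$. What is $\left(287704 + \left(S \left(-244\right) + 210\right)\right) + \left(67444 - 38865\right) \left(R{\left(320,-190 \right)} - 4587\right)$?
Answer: $1670809125$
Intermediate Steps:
$S = 29$ ($S = 53 - 24 = 29$)
$\left(287704 + \left(S \left(-244\right) + 210\right)\right) + \left(67444 - 38865\right) \left(R{\left(320,-190 \right)} - 4587\right) = \left(287704 + \left(29 \left(-244\right) + 210\right)\right) + \left(67444 - 38865\right) \left(197 \cdot 320 - 4587\right) = \left(287704 + \left(-7076 + 210\right)\right) + 28579 \left(63040 - 4587\right) = \left(287704 - 6866\right) + 28579 \cdot 58453 = 280838 + 1670528287 = 1670809125$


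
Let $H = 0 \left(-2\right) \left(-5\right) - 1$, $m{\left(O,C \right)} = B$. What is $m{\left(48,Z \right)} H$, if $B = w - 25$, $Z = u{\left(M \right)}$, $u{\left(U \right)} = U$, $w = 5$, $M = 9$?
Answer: $20$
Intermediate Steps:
$Z = 9$
$B = -20$ ($B = 5 - 25 = -20$)
$m{\left(O,C \right)} = -20$
$H = -1$ ($H = 0 \left(-5\right) - 1 = 0 - 1 = -1$)
$m{\left(48,Z \right)} H = \left(-20\right) \left(-1\right) = 20$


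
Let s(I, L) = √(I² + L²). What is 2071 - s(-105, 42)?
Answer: 2071 - 21*√29 ≈ 1957.9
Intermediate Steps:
2071 - s(-105, 42) = 2071 - √((-105)² + 42²) = 2071 - √(11025 + 1764) = 2071 - √12789 = 2071 - 21*√29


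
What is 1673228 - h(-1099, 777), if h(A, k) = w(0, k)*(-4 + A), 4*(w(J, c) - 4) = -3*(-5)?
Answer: 6727105/4 ≈ 1.6818e+6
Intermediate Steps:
w(J, c) = 31/4 (w(J, c) = 4 + (-3*(-5))/4 = 4 + (¼)*15 = 4 + 15/4 = 31/4)
h(A, k) = -31 + 31*A/4 (h(A, k) = 31*(-4 + A)/4 = -31 + 31*A/4)
1673228 - h(-1099, 777) = 1673228 - (-31 + (31/4)*(-1099)) = 1673228 - (-31 - 34069/4) = 1673228 - 1*(-34193/4) = 1673228 + 34193/4 = 6727105/4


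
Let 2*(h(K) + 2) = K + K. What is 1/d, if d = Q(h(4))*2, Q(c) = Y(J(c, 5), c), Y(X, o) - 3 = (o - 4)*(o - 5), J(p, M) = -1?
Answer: 1/18 ≈ 0.055556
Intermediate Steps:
h(K) = -2 + K (h(K) = -2 + (K + K)/2 = -2 + (2*K)/2 = -2 + K)
Y(X, o) = 3 + (-5 + o)*(-4 + o) (Y(X, o) = 3 + (o - 4)*(o - 5) = 3 + (-4 + o)*(-5 + o) = 3 + (-5 + o)*(-4 + o))
Q(c) = 23 + c**2 - 9*c
d = 18 (d = (23 + (-2 + 4)**2 - 9*(-2 + 4))*2 = (23 + 2**2 - 9*2)*2 = (23 + 4 - 18)*2 = 9*2 = 18)
1/d = 1/18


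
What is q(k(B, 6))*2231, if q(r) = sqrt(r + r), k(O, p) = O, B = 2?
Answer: 4462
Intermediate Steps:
q(r) = sqrt(2)*sqrt(r) (q(r) = sqrt(2*r) = sqrt(2)*sqrt(r))
q(k(B, 6))*2231 = (sqrt(2)*sqrt(2))*2231 = 2*2231 = 4462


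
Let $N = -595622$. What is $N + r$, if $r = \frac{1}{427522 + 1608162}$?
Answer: $- \frac{1212498175447}{2035684} \approx -5.9562 \cdot 10^{5}$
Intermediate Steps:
$r = \frac{1}{2035684} \approx 4.9124 \cdot 10^{-7}$
$N + r = -595622 + \frac{1}{2035684} = - \frac{1212498175447}{2035684}$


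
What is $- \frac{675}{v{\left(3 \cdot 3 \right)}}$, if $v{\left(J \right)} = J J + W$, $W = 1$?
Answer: $- \frac{675}{82} \approx -8.2317$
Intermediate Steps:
$v{\left(J \right)} = 1 + J^{2}$ ($v{\left(J \right)} = J J + 1 = J^{2} + 1 = 1 + J^{2}$)
$- \frac{675}{v{\left(3 \cdot 3 \right)}} = - \frac{675}{1 + \left(3 \cdot 3\right)^{2}} = - \frac{675}{1 + 9^{2}} = - \frac{675}{1 + 81} = - \frac{675}{82}$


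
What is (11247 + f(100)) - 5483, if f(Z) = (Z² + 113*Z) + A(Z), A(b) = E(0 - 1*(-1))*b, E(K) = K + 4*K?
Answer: 27564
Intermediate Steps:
E(K) = 5*K
A(b) = 5*b (A(b) = (5*(0 - 1*(-1)))*b = (5*(0 + 1))*b = (5*1)*b = 5*b)
f(Z) = Z² + 118*Z (f(Z) = (Z² + 113*Z) + 5*Z = Z² + 118*Z)
(11247 + f(100)) - 5483 = (11247 + 100*(118 + 100)) - 5483 = (11247 + 100*218) - 5483 = (11247 + 21800) - 5483 = 33047 - 5483 = 27564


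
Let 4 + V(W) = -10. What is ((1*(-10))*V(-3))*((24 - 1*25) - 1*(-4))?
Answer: 420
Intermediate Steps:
V(W) = -14 (V(W) = -4 - 10 = -14)
((1*(-10))*V(-3))*((24 - 1*25) - 1*(-4)) = ((1*(-10))*(-14))*((24 - 1*25) - 1*(-4)) = (-10*(-14))*((24 - 25) + 4) = 140*(-1 + 4) = 140*3 = 420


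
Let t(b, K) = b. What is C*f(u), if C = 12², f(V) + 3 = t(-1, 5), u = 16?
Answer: -576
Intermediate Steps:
f(V) = -4 (f(V) = -3 - 1 = -4)
C = 144
C*f(u) = 144*(-4) = -576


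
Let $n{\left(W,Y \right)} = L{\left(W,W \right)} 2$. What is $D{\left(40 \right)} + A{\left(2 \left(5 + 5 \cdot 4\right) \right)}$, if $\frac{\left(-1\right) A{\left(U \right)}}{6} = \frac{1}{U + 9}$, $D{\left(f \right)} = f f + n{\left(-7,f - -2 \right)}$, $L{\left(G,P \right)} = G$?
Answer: $\frac{93568}{59} \approx 1585.9$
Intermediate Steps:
$n{\left(W,Y \right)} = 2 W$ ($n{\left(W,Y \right)} = W 2 = 2 W$)
$D{\left(f \right)} = -14 + f^{2}$ ($D{\left(f \right)} = f f + 2 \left(-7\right) = f^{2} - 14 = -14 + f^{2}$)
$A{\left(U \right)} = - \frac{6}{9 + U}$ ($A{\left(U \right)} = - \frac{6}{U + 9} = - \frac{6}{9 + U}$)
$D{\left(40 \right)} + A{\left(2 \left(5 + 5 \cdot 4\right) \right)} = \left(-14 + 40^{2}\right) - \frac{6}{9 + 2 \left(5 + 5 \cdot 4\right)} = \left(-14 + 1600\right) - \frac{6}{9 + 2 \left(5 + 20\right)} = 1586 - \frac{6}{9 + 2 \cdot 25} = 1586 - \frac{6}{9 + 50} = 1586 - \frac{6}{59} = \frac{93568}{59}$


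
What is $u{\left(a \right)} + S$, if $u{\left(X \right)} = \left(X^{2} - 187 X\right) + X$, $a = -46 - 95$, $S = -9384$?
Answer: $36723$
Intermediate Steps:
$a = -141$
$u{\left(X \right)} = X^{2} - 186 X$
$u{\left(a \right)} + S = - 141 \left(-186 - 141\right) - 9384 = \left(-141\right) \left(-327\right) - 9384 = 46107 - 9384 = 36723$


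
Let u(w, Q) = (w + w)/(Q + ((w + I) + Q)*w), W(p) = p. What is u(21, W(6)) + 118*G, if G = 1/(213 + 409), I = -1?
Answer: 7605/28612 ≈ 0.26580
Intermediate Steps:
u(w, Q) = 2*w/(Q + w*(-1 + Q + w)) (u(w, Q) = (w + w)/(Q + ((w - 1) + Q)*w) = (2*w)/(Q + ((-1 + w) + Q)*w) = (2*w)/(Q + (-1 + Q + w)*w) = (2*w)/(Q + w*(-1 + Q + w)) = 2*w/(Q + w*(-1 + Q + w)))
G = 1/622 ≈ 0.0016077
u(21, W(6)) + 118*G = 2*21/(6 + 21² - 1*21 + 6*21) + 118*(1/622) = 2*21/(6 + 441 - 21 + 126) + 59/311 = 2*21/552 + 59/311 = 2*21*(1/552) + 59/311 = 7/92 + 59/311 = 7605/28612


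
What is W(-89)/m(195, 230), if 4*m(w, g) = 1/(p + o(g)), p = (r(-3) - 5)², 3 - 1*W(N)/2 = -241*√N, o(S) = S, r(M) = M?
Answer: 7056 + 566832*I*√89 ≈ 7056.0 + 5.3475e+6*I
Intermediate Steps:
W(N) = 6 + 482*√N (W(N) = 6 - (-482)*√N = 6 + 482*√N)
p = 64 (p = (-3 - 5)² = (-8)² = 64)
m(w, g) = 1/(4*(64 + g))
W(-89)/m(195, 230) = (6 + 482*√(-89))/((1/(4*(64 + 230)))) = (6 + 482*(I*√89))/(((¼)/294)) = (6 + 482*I*√89)/(((¼)*(1/294))) = (6 + 482*I*√89)/(1/1176) = (6 + 482*I*√89)*1176 = 7056 + 566832*I*√89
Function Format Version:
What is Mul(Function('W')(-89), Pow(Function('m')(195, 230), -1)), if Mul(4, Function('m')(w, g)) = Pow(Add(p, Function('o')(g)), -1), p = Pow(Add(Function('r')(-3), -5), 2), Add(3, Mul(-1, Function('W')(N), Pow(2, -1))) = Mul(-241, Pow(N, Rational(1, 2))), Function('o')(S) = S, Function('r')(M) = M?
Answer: Add(7056, Mul(566832, I, Pow(89, Rational(1, 2)))) ≈ Add(7056.0, Mul(5.3475e+6, I))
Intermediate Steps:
Function('W')(N) = Add(6, Mul(482, Pow(N, Rational(1, 2)))) (Function('W')(N) = Add(6, Mul(-2, Mul(-241, Pow(N, Rational(1, 2))))) = Add(6, Mul(482, Pow(N, Rational(1, 2)))))
p = 64 (p = Pow(Add(-3, -5), 2) = Pow(-8, 2) = 64)
Function('m')(w, g) = Mul(Rational(1, 4), Pow(Add(64, g), -1))
Mul(Function('W')(-89), Pow(Function('m')(195, 230), -1)) = Mul(Add(6, Mul(482, Pow(-89, Rational(1, 2)))), Pow(Mul(Rational(1, 4), Pow(Add(64, 230), -1)), -1)) = Mul(Add(6, Mul(482, Mul(I, Pow(89, Rational(1, 2))))), Pow(Mul(Rational(1, 4), Pow(294, -1)), -1)) = Mul(Add(6, Mul(482, I, Pow(89, Rational(1, 2)))), Pow(Mul(Rational(1, 4), Rational(1, 294)), -1)) = Mul(Add(6, Mul(482, I, Pow(89, Rational(1, 2)))), Pow(Rational(1, 1176), -1)) = Mul(Add(6, Mul(482, I, Pow(89, Rational(1, 2)))), 1176) = Add(7056, Mul(566832, I, Pow(89, Rational(1, 2))))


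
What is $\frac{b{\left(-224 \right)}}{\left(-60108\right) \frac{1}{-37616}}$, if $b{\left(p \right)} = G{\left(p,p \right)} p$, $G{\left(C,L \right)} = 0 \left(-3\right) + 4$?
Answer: $- \frac{8425984}{15027} \approx -560.72$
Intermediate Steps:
$G{\left(C,L \right)} = 4$ ($G{\left(C,L \right)} = 0 + 4 = 4$)
$b{\left(p \right)} = 4 p$
$\frac{b{\left(-224 \right)}}{\left(-60108\right) \frac{1}{-37616}} = \frac{4 \left(-224\right)}{\left(-60108\right) \frac{1}{-37616}} = - \frac{896}{\left(-60108\right) \left(- \frac{1}{37616}\right)} = - \frac{896}{\frac{15027}{9404}} = \left(-896\right) \frac{9404}{15027} = - \frac{8425984}{15027}$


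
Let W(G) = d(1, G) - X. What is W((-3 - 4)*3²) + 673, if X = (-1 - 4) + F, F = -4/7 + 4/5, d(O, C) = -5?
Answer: 23547/35 ≈ 672.77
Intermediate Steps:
F = 8/35 (F = -4*⅐ + 4*(⅕) = -4/7 + ⅘ = 8/35 ≈ 0.22857)
X = -167/35 (X = (-1 - 4) + 8/35 = -5 + 8/35 = -167/35 ≈ -4.7714)
W(G) = -8/35 (W(G) = -5 - 1*(-167/35) = -5 + 167/35 = -8/35)
W((-3 - 4)*3²) + 673 = -8/35 + 673 = 23547/35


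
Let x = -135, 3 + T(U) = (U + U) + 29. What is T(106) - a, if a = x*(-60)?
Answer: -7862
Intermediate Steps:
T(U) = 26 + 2*U (T(U) = -3 + ((U + U) + 29) = -3 + (2*U + 29) = -3 + (29 + 2*U) = 26 + 2*U)
a = 8100 (a = -135*(-60) = 8100)
T(106) - a = (26 + 2*106) - 1*8100 = (26 + 212) - 8100 = 238 - 8100 = -7862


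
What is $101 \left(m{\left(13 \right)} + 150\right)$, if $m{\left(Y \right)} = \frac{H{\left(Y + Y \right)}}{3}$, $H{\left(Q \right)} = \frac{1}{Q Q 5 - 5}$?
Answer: $\frac{153393851}{10125} \approx 15150.0$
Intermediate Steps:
$H{\left(Q \right)} = \frac{1}{-5 + 5 Q^{2}}$ ($H{\left(Q \right)} = \frac{1}{Q^{2} \cdot 5 - 5} = \frac{1}{5 Q^{2} - 5} = \frac{1}{-5 + 5 Q^{2}}$)
$m{\left(Y \right)} = \frac{1}{15 \left(-1 + 4 Y^{2}\right)}$ ($m{\left(Y \right)} = \frac{\frac{1}{5} \frac{1}{-1 + \left(Y + Y\right)^{2}}}{3} = \frac{1}{5 \left(-1 + \left(2 Y\right)^{2}\right)} \frac{1}{3} = \frac{1}{5 \left(-1 + 4 Y^{2}\right)} \frac{1}{3} = \frac{1}{15 \left(-1 + 4 Y^{2}\right)}$)
$101 \left(m{\left(13 \right)} + 150\right) = 101 \left(\frac{1}{15 \left(-1 + 4 \cdot 13^{2}\right)} + 150\right) = 101 \left(\frac{1}{15 \left(-1 + 4 \cdot 169\right)} + 150\right) = 101 \left(\frac{1}{15 \left(-1 + 676\right)} + 150\right) = 101 \left(\frac{1}{15 \cdot 675} + 150\right) = 101 \left(\frac{1}{15} \cdot \frac{1}{675} + 150\right) = 101 \left(\frac{1}{10125} + 150\right) = 101 \cdot \frac{1518751}{10125} = \frac{153393851}{10125}$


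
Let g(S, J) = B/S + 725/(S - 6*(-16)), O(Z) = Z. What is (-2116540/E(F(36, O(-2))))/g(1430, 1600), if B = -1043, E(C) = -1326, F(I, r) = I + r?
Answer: -44410300550/7074567 ≈ -6277.5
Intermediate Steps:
g(S, J) = -1043/S + 725/(96 + S) (g(S, J) = -1043/S + 725/(S - 6*(-16)) = -1043/S + 725/(S + 96) = -1043/S + 725/(96 + S))
(-2116540/E(F(36, O(-2))))/g(1430, 1600) = (-2116540/(-1326))/((6*(-16688 - 53*1430)/(1430*(96 + 1430)))) = (-2116540*(-1/1326))/((6*(1/1430)*(-16688 - 75790)/1526)) = 1058270/(663*((6*(1/1430)*(1/1526)*(-92478)))) = 1058270/(663*(-138717/545545)) = (1058270/663)*(-545545/138717) = -44410300550/7074567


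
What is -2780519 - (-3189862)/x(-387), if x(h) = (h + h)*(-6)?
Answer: -6454770187/2322 ≈ -2.7798e+6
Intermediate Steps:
x(h) = -12*h (x(h) = (2*h)*(-6) = -12*h)
-2780519 - (-3189862)/x(-387) = -2780519 - (-3189862)/((-12*(-387))) = -2780519 - (-3189862)/4644 = -2780519 - 1*(-1594931/2322) = -2780519 + 1594931/2322 = -6454770187/2322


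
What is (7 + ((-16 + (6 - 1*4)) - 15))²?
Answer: 484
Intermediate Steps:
(7 + ((-16 + (6 - 1*4)) - 15))² = (7 + ((-16 + (6 - 4)) - 15))² = (7 + ((-16 + 2) - 15))² = (7 + (-14 - 15))² = (7 - 29)² = (-22)² = 484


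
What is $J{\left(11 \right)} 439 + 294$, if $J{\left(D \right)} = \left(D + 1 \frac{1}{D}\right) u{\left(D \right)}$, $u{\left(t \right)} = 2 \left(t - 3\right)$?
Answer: $\frac{860162}{11} \approx 78197.0$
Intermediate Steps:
$u{\left(t \right)} = -6 + 2 t$ ($u{\left(t \right)} = 2 \left(-3 + t\right) = -6 + 2 t$)
$J{\left(D \right)} = \left(-6 + 2 D\right) \left(D + \frac{1}{D}\right)$ ($J{\left(D \right)} = \left(D + 1 \frac{1}{D}\right) \left(-6 + 2 D\right) = \left(D + \frac{1}{D}\right) \left(-6 + 2 D\right) = \left(-6 + 2 D\right) \left(D + \frac{1}{D}\right)$)
$J{\left(11 \right)} 439 + 294 = \frac{2 \left(1 + 11^{2}\right) \left(-3 + 11\right)}{11} \cdot 439 + 294 = 2 \cdot \frac{1}{11} \left(1 + 121\right) 8 \cdot 439 + 294 = 2 \cdot \frac{1}{11} \cdot 122 \cdot 8 \cdot 439 + 294 = \frac{1952}{11} \cdot 439 + 294 = \frac{856928}{11} + 294 = \frac{860162}{11}$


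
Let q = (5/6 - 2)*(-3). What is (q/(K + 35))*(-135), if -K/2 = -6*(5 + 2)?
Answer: -135/34 ≈ -3.9706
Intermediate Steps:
K = 84 (K = -(-12)*(5 + 2) = -(-12)*7 = -2*(-42) = 84)
q = 7/2 (q = (5*(⅙) - 2)*(-3) = (⅚ - 2)*(-3) = -7/6*(-3) = 7/2 ≈ 3.5000)
(q/(K + 35))*(-135) = ((7/2)/(84 + 35))*(-135) = ((7/2)/119)*(-135) = ((1/119)*(7/2))*(-135) = (1/34)*(-135) = -135/34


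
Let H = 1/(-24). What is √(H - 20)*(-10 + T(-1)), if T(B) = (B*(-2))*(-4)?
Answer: -3*I*√2886/2 ≈ -80.582*I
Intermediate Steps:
T(B) = 8*B (T(B) = -2*B*(-4) = 8*B)
H = -1/24 ≈ -0.041667
√(H - 20)*(-10 + T(-1)) = √(-1/24 - 20)*(-10 + 8*(-1)) = √(-481/24)*(-10 - 8) = (I*√2886/12)*(-18) = -3*I*√2886/2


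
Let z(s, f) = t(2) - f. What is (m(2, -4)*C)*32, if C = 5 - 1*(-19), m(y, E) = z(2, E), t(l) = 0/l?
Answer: 3072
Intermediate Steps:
t(l) = 0
z(s, f) = -f (z(s, f) = 0 - f = -f)
m(y, E) = -E
C = 24 (C = 5 + 19 = 24)
(m(2, -4)*C)*32 = (-1*(-4)*24)*32 = (4*24)*32 = 96*32 = 3072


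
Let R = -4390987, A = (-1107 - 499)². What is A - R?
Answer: 6970223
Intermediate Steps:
A = 2579236 (A = (-1606)² = 2579236)
A - R = 2579236 - 1*(-4390987) = 2579236 + 4390987 = 6970223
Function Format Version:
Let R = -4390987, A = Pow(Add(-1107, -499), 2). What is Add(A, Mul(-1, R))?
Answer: 6970223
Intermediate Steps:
A = 2579236 (A = Pow(-1606, 2) = 2579236)
Add(A, Mul(-1, R)) = Add(2579236, Mul(-1, -4390987)) = Add(2579236, 4390987) = 6970223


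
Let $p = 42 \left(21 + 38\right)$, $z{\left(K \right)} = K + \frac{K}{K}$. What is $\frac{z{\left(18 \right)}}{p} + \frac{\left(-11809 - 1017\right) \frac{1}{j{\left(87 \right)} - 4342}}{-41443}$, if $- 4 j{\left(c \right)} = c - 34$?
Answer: $\frac{4530153415}{596354243478} \approx 0.0075964$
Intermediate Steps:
$z{\left(K \right)} = 1 + K$ ($z{\left(K \right)} = K + 1 = 1 + K$)
$p = 2478$ ($p = 42 \cdot 59 = 2478$)
$j{\left(c \right)} = \frac{17}{2} - \frac{c}{4}$ ($j{\left(c \right)} = - \frac{c - 34}{4} = - \frac{-34 + c}{4} = \frac{17}{2} - \frac{c}{4}$)
$\frac{z{\left(18 \right)}}{p} + \frac{\left(-11809 - 1017\right) \frac{1}{j{\left(87 \right)} - 4342}}{-41443} = \frac{1 + 18}{2478} + \frac{\left(-11809 - 1017\right) \frac{1}{\left(\frac{17}{2} - \frac{87}{4}\right) - 4342}}{-41443} = 19 \cdot \frac{1}{2478} + - \frac{12826}{\left(\frac{17}{2} - \frac{87}{4}\right) - 4342} \left(- \frac{1}{41443}\right) = \frac{19}{2478} + - \frac{12826}{- \frac{53}{4} - 4342} \left(- \frac{1}{41443}\right) = \frac{19}{2478} + - \frac{12826}{- \frac{17421}{4}} \left(- \frac{1}{41443}\right) = \frac{19}{2478} + \left(-12826\right) \left(- \frac{4}{17421}\right) \left(- \frac{1}{41443}\right) = \frac{19}{2478} + \frac{51304}{17421} \left(- \frac{1}{41443}\right) = \frac{19}{2478} - \frac{51304}{721978503} = \frac{4530153415}{596354243478}$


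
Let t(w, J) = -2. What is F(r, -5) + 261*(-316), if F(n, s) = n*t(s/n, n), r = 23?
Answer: -82522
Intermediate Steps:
F(n, s) = -2*n (F(n, s) = n*(-2) = -2*n)
F(r, -5) + 261*(-316) = -2*23 + 261*(-316) = -46 - 82476 = -82522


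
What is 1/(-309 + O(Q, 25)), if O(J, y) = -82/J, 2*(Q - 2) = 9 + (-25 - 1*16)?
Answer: -7/2122 ≈ -0.0032988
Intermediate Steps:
Q = -14 (Q = 2 + (9 + (-25 - 1*16))/2 = 2 + (9 + (-25 - 16))/2 = 2 + (9 - 41)/2 = 2 + (½)*(-32) = 2 - 16 = -14)
1/(-309 + O(Q, 25)) = 1/(-309 - 82/(-14)) = 1/(-309 - 82*(-1/14)) = 1/(-309 + 41/7) = 1/(-2122/7) = -7/2122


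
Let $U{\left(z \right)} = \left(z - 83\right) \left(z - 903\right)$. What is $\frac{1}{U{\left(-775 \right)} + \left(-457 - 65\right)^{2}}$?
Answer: $\frac{1}{1712208} \approx 5.8404 \cdot 10^{-7}$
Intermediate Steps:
$U{\left(z \right)} = \left(-903 + z\right) \left(-83 + z\right)$ ($U{\left(z \right)} = \left(-83 + z\right) \left(-903 + z\right) = \left(-903 + z\right) \left(-83 + z\right)$)
$\frac{1}{U{\left(-775 \right)} + \left(-457 - 65\right)^{2}} = \frac{1}{\left(74949 + \left(-775\right)^{2} - -764150\right) + \left(-457 - 65\right)^{2}} = \frac{1}{\left(74949 + 600625 + 764150\right) + \left(-522\right)^{2}} = \frac{1}{1439724 + 272484} = \frac{1}{1712208}$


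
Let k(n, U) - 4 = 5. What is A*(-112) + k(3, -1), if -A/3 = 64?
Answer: 21513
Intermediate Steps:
A = -192 (A = -3*64 = -192)
k(n, U) = 9 (k(n, U) = 4 + 5 = 9)
A*(-112) + k(3, -1) = -192*(-112) + 9 = 21504 + 9 = 21513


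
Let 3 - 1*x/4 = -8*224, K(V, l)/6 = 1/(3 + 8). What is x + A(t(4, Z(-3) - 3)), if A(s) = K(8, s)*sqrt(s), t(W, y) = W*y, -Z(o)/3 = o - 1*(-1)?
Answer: 7180 + 12*sqrt(3)/11 ≈ 7181.9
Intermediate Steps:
Z(o) = -3 - 3*o (Z(o) = -3*(o - 1*(-1)) = -3*(o + 1) = -3*(1 + o) = -3 - 3*o)
K(V, l) = 6/11 (K(V, l) = 6/(3 + 8) = 6/11)
A(s) = 6*sqrt(s)/11
x = 7180 (x = 12 - (-32)*224 = 12 - 4*(-1792) = 12 + 7168 = 7180)
x + A(t(4, Z(-3) - 3)) = 7180 + 6*sqrt(4*((-3 - 3*(-3)) - 3))/11 = 7180 + 6*sqrt(4*((-3 + 9) - 3))/11 = 7180 + 6*sqrt(4*(6 - 3))/11 = 7180 + 6*sqrt(4*3)/11 = 7180 + 6*sqrt(12)/11 = 7180 + 6*(2*sqrt(3))/11 = 7180 + 12*sqrt(3)/11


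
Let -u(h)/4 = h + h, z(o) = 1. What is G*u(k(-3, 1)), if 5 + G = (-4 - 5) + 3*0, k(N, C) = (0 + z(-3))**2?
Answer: 112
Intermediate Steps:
k(N, C) = 1 (k(N, C) = (0 + 1)**2 = 1**2 = 1)
u(h) = -8*h (u(h) = -4*(h + h) = -8*h)
G = -14 (G = -5 + ((-4 - 5) + 3*0) = -5 + (-9 + 0) = -5 - 9 = -14)
G*u(k(-3, 1)) = -(-112) = -14*(-8) = 112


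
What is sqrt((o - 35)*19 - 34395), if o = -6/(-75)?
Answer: I*sqrt(876462)/5 ≈ 187.24*I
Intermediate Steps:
o = 2/25 (o = -6*(-1/75) = 2/25 ≈ 0.080000)
sqrt((o - 35)*19 - 34395) = sqrt((2/25 - 35)*19 - 34395) = sqrt(-873/25*19 - 34395) = sqrt(-16587/25 - 34395) = sqrt(-876462/25) = I*sqrt(876462)/5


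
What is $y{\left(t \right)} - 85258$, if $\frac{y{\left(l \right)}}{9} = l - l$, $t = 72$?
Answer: $-85258$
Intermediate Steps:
$y{\left(l \right)} = 0$ ($y{\left(l \right)} = 9 \left(l - l\right) = 9 \cdot 0 = 0$)
$y{\left(t \right)} - 85258 = 0 - 85258 = -85258$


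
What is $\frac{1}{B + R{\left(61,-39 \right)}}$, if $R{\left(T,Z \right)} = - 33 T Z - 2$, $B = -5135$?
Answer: $\frac{1}{73370} \approx 1.363 \cdot 10^{-5}$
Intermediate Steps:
$R{\left(T,Z \right)} = -2 - 33 T Z$ ($R{\left(T,Z \right)} = - 33 T Z - 2 = -2 - 33 T Z$)
$\frac{1}{B + R{\left(61,-39 \right)}} = \frac{1}{-5135 - \left(2 + 2013 \left(-39\right)\right)} = \frac{1}{-5135 + \left(-2 + 78507\right)} = \frac{1}{-5135 + 78505} = \frac{1}{73370}$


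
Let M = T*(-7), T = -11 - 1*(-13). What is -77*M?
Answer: 1078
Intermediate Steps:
T = 2 (T = -11 + 13 = 2)
M = -14 (M = 2*(-7) = -14)
-77*M = -77*(-14) = 1078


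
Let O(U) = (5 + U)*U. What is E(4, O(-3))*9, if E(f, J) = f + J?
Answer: -18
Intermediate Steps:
O(U) = U*(5 + U)
E(f, J) = J + f
E(4, O(-3))*9 = (-3*(5 - 3) + 4)*9 = (-3*2 + 4)*9 = (-6 + 4)*9 = -2*9 = -18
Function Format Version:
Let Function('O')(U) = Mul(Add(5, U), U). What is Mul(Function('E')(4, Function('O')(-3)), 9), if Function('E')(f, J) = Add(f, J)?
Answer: -18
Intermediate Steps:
Function('O')(U) = Mul(U, Add(5, U))
Function('E')(f, J) = Add(J, f)
Mul(Function('E')(4, Function('O')(-3)), 9) = Mul(Add(Mul(-3, Add(5, -3)), 4), 9) = Mul(Add(Mul(-3, 2), 4), 9) = Mul(Add(-6, 4), 9) = Mul(-2, 9) = -18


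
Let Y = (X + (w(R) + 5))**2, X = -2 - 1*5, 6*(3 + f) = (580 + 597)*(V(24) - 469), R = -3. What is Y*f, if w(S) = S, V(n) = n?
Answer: -13094575/6 ≈ -2.1824e+6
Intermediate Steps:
f = -523783/6 (f = -3 + ((580 + 597)*(24 - 469))/6 = -3 + (1177*(-445))/6 = -3 + (1/6)*(-523765) = -3 - 523765/6 = -523783/6 ≈ -87297.)
X = -7 (X = -2 - 5 = -7)
Y = 25 (Y = (-7 + (-3 + 5))**2 = (-7 + 2)**2 = (-5)**2 = 25)
Y*f = 25*(-523783/6) = -13094575/6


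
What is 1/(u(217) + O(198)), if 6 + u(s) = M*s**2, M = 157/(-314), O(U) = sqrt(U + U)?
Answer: -94202/2218502617 - 24*sqrt(11)/2218502617 ≈ -4.2498e-5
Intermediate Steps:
O(U) = sqrt(2)*sqrt(U) (O(U) = sqrt(2*U) = sqrt(2)*sqrt(U))
M = -1/2 (M = 157*(-1/314) = -1/2 ≈ -0.50000)
u(s) = -6 - s**2/2
1/(u(217) + O(198)) = 1/((-6 - 1/2*217**2) + sqrt(2)*sqrt(198)) = 1/((-6 - 1/2*47089) + sqrt(2)*(3*sqrt(22))) = 1/((-6 - 47089/2) + 6*sqrt(11)) = 1/(-47101/2 + 6*sqrt(11))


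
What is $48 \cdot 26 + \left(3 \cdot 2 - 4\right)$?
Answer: $1250$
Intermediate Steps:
$48 \cdot 26 + \left(3 \cdot 2 - 4\right) = 1248 + \left(6 - 4\right) = 1248 + 2 = 1250$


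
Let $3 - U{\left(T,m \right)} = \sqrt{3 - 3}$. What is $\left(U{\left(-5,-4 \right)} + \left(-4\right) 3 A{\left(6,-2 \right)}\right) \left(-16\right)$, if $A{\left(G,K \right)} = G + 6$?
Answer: $2256$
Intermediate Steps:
$U{\left(T,m \right)} = 3$ ($U{\left(T,m \right)} = 3 - \sqrt{3 - 3} = 3 - \sqrt{0} = 3 - 0 = 3 + 0 = 3$)
$A{\left(G,K \right)} = 6 + G$
$\left(U{\left(-5,-4 \right)} + \left(-4\right) 3 A{\left(6,-2 \right)}\right) \left(-16\right) = \left(3 + \left(-4\right) 3 \left(6 + 6\right)\right) \left(-16\right) = \left(3 - 144\right) \left(-16\right) = \left(-141\right) \left(-16\right) = 2256$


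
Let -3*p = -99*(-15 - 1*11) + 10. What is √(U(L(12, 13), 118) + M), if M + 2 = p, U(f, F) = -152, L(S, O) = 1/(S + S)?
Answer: I*√9138/3 ≈ 31.864*I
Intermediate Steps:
L(S, O) = 1/(2*S)
p = -2584/3 (p = -(-99*(-15 - 1*11) + 10)/3 = -(-99*(-15 - 11) + 10)/3 = -(-99*(-26) + 10)/3 = -(2574 + 10)/3 = -⅓*2584 = -2584/3 ≈ -861.33)
M = -2590/3 (M = -2 - 2584/3 = -2590/3 ≈ -863.33)
√(U(L(12, 13), 118) + M) = √(-152 - 2590/3) = √(-3046/3) = I*√9138/3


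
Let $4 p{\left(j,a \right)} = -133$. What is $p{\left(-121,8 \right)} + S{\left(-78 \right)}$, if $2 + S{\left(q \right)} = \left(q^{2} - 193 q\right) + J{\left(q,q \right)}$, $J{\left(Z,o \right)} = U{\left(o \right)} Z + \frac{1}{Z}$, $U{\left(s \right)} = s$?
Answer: $\frac{4241131}{156} \approx 27187.0$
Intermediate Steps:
$p{\left(j,a \right)} = - \frac{133}{4}$ ($p{\left(j,a \right)} = \frac{1}{4} \left(-133\right) = - \frac{133}{4}$)
$J{\left(Z,o \right)} = \frac{1}{Z} + Z o$ ($J{\left(Z,o \right)} = o Z + \frac{1}{Z} = Z o + \frac{1}{Z} = \frac{1}{Z} + Z o$)
$S{\left(q \right)} = -2 + \frac{1}{q} - 193 q + 2 q^{2}$ ($S{\left(q \right)} = -2 + \left(\left(q^{2} - 193 q\right) + \left(\frac{1}{q} + q q\right)\right) = -2 + \left(\left(q^{2} - 193 q\right) + \left(\frac{1}{q} + q^{2}\right)\right) = -2 + \left(\frac{1}{q} - 193 q + 2 q^{2}\right) = -2 + \frac{1}{q} - 193 q + 2 q^{2}$)
$p{\left(-121,8 \right)} + S{\left(-78 \right)} = - \frac{133}{4} + \left(-2 + \frac{1}{-78} - -15054 + 2 \left(-78\right)^{2}\right) = - \frac{133}{4} + \left(-2 - \frac{1}{78} + 15054 + 2 \cdot 6084\right) = - \frac{133}{4} + \left(-2 - \frac{1}{78} + 15054 + 12168\right) = - \frac{133}{4} + \frac{2123159}{78} = \frac{4241131}{156}$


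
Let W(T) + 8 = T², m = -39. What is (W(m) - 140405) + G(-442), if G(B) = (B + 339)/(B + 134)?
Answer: -42778633/308 ≈ -1.3889e+5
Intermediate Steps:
G(B) = (339 + B)/(134 + B)
W(T) = -8 + T²
(W(m) - 140405) + G(-442) = ((-8 + (-39)²) - 140405) + (339 - 442)/(134 - 442) = ((-8 + 1521) - 140405) - 103/(-308) = (1513 - 140405) - 1/308*(-103) = -138892 + 103/308 = -42778633/308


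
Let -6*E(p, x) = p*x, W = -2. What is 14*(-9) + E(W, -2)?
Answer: -380/3 ≈ -126.67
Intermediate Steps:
E(p, x) = -p*x/6
14*(-9) + E(W, -2) = 14*(-9) - ⅙*(-2)*(-2) = -126 - ⅔ = -380/3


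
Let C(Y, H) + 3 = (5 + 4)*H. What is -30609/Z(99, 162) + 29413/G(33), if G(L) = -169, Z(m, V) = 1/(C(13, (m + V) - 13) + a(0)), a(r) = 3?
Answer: -11545989085/169 ≈ -6.8319e+7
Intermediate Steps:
C(Y, H) = -3 + 9*H (C(Y, H) = -3 + (5 + 4)*H = -3 + 9*H)
Z(m, V) = 1/(-117 + 9*V + 9*m) (Z(m, V) = 1/((-3 + 9*((m + V) - 13)) + 3) = 1/((-3 + 9*((V + m) - 13)) + 3) = 1/((-3 + 9*(-13 + V + m)) + 3) = 1/((-3 + (-117 + 9*V + 9*m)) + 3) = 1/((-120 + 9*V + 9*m) + 3) = 1/(-117 + 9*V + 9*m))
-30609/Z(99, 162) + 29413/G(33) = -30609/(1/(9*(-13 + 162 + 99))) + 29413/(-169) = -30609/((⅑)/248) + 29413*(-1/169) = -30609/((⅑)*(1/248)) - 29413/169 = -30609/1/2232 - 29413/169 = -30609*2232 - 29413/169 = -68319288 - 29413/169 = -11545989085/169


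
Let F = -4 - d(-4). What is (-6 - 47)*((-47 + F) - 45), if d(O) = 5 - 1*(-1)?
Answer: 5406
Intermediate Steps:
d(O) = 6 (d(O) = 5 + 1 = 6)
F = -10 (F = -4 - 1*6 = -4 - 6 = -10)
(-6 - 47)*((-47 + F) - 45) = (-6 - 47)*((-47 - 10) - 45) = -53*(-57 - 45) = -53*(-102) = 5406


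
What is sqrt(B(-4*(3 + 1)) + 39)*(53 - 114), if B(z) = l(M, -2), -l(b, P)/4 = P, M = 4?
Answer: -61*sqrt(47) ≈ -418.19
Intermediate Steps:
l(b, P) = -4*P
B(z) = 8 (B(z) = -4*(-2) = 8)
sqrt(B(-4*(3 + 1)) + 39)*(53 - 114) = sqrt(8 + 39)*(53 - 114) = sqrt(47)*(-61) = -61*sqrt(47)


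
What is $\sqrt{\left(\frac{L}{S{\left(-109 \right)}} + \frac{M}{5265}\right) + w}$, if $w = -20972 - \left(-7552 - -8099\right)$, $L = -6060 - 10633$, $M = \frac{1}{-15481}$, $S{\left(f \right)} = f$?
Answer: $\frac{i \sqrt{20820108560135773303415}}{987145965} \approx 146.17 i$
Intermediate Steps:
$M = - \frac{1}{15481} \approx -6.4595 \cdot 10^{-5}$
$L = -16693$
$w = -21519$ ($w = -20972 - \left(-7552 + 8099\right) = -20972 - 547 = -21519$)
$\sqrt{\left(\frac{L}{S{\left(-109 \right)}} + \frac{M}{5265}\right) + w} = \sqrt{\left(- \frac{16693}{-109} - \frac{1}{15481 \cdot 5265}\right) - 21519} = \sqrt{\left(\left(-16693\right) \left(- \frac{1}{109}\right) - \frac{1}{81507465}\right) - 21519} = \sqrt{\left(\frac{16693}{109} - \frac{1}{81507465}\right) - 21519} = \sqrt{\frac{1360604113136}{8884313685} - 21519} = \sqrt{- \frac{189820942074379}{8884313685}} = \frac{i \sqrt{20820108560135773303415}}{987145965}$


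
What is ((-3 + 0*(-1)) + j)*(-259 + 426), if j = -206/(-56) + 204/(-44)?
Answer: -203573/308 ≈ -660.95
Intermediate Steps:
j = -295/308 (j = -206*(-1/56) + 204*(-1/44) = 103/28 - 51/11 = -295/308 ≈ -0.95779)
((-3 + 0*(-1)) + j)*(-259 + 426) = ((-3 + 0*(-1)) - 295/308)*(-259 + 426) = ((-3 + 0) - 295/308)*167 = (-3 - 295/308)*167 = -1219/308*167 = -203573/308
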